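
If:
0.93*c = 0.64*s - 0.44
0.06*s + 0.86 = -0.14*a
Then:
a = -0.428571428571429*s - 6.14285714285714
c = 0.688172043010753*s - 0.473118279569892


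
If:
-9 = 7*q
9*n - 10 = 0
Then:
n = 10/9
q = -9/7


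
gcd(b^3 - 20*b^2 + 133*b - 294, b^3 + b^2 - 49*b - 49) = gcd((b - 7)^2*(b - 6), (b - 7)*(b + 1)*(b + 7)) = b - 7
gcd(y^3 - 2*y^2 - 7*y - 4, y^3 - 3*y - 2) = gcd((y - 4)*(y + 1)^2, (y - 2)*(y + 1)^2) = y^2 + 2*y + 1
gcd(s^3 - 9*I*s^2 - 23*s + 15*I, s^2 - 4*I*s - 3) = s^2 - 4*I*s - 3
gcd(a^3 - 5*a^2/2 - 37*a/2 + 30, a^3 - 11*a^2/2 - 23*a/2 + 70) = a - 5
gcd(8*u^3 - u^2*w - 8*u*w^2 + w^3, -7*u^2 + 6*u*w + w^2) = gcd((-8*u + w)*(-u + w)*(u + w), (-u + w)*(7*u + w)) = u - w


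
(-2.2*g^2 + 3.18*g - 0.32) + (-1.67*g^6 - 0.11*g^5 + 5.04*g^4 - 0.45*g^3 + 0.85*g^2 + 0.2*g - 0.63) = -1.67*g^6 - 0.11*g^5 + 5.04*g^4 - 0.45*g^3 - 1.35*g^2 + 3.38*g - 0.95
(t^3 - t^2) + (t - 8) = t^3 - t^2 + t - 8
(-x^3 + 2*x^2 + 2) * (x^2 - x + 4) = -x^5 + 3*x^4 - 6*x^3 + 10*x^2 - 2*x + 8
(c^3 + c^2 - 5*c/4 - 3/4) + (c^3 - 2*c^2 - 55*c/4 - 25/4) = 2*c^3 - c^2 - 15*c - 7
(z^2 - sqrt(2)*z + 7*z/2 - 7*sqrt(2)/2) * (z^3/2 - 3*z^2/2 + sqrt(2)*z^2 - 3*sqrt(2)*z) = z^5/2 + z^4/4 + sqrt(2)*z^4/2 - 29*z^3/4 + sqrt(2)*z^3/4 - 21*sqrt(2)*z^2/4 - z^2 + 21*z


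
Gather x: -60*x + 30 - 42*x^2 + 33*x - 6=-42*x^2 - 27*x + 24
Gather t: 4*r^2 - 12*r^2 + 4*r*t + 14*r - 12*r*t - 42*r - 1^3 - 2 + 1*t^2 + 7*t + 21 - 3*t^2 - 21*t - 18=-8*r^2 - 28*r - 2*t^2 + t*(-8*r - 14)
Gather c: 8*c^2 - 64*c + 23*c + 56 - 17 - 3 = 8*c^2 - 41*c + 36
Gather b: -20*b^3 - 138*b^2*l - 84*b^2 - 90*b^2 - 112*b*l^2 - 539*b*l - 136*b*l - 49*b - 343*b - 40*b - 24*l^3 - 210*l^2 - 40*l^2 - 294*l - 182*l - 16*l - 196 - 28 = -20*b^3 + b^2*(-138*l - 174) + b*(-112*l^2 - 675*l - 432) - 24*l^3 - 250*l^2 - 492*l - 224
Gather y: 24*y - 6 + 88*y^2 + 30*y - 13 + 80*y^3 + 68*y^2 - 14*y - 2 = 80*y^3 + 156*y^2 + 40*y - 21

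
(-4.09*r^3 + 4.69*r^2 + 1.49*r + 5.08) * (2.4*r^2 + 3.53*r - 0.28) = -9.816*r^5 - 3.1817*r^4 + 21.2769*r^3 + 16.1385*r^2 + 17.5152*r - 1.4224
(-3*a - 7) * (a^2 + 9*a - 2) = -3*a^3 - 34*a^2 - 57*a + 14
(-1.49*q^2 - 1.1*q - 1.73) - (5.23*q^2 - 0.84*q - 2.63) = -6.72*q^2 - 0.26*q + 0.9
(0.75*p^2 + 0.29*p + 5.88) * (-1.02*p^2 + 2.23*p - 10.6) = -0.765*p^4 + 1.3767*p^3 - 13.3009*p^2 + 10.0384*p - 62.328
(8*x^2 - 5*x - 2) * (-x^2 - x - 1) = -8*x^4 - 3*x^3 - x^2 + 7*x + 2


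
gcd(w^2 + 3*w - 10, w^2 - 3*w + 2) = w - 2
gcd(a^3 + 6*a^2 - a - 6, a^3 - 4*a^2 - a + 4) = a^2 - 1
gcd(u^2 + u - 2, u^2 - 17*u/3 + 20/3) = 1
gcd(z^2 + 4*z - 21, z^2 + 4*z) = 1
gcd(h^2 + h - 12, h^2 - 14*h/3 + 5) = h - 3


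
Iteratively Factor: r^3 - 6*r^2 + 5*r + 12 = (r - 4)*(r^2 - 2*r - 3) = (r - 4)*(r - 3)*(r + 1)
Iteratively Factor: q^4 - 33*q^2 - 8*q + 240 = (q - 5)*(q^3 + 5*q^2 - 8*q - 48) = (q - 5)*(q + 4)*(q^2 + q - 12) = (q - 5)*(q - 3)*(q + 4)*(q + 4)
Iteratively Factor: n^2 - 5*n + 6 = (n - 2)*(n - 3)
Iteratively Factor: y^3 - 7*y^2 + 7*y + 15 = (y + 1)*(y^2 - 8*y + 15) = (y - 3)*(y + 1)*(y - 5)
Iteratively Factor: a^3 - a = (a + 1)*(a^2 - a) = a*(a + 1)*(a - 1)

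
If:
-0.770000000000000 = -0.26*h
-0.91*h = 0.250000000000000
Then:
No Solution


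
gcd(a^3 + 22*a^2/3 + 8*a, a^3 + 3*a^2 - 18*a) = a^2 + 6*a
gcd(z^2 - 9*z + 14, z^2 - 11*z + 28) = z - 7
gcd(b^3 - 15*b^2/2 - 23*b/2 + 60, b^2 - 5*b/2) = b - 5/2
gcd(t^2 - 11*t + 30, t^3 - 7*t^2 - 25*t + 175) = t - 5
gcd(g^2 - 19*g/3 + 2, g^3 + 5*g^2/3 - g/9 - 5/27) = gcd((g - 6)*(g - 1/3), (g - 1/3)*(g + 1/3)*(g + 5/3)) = g - 1/3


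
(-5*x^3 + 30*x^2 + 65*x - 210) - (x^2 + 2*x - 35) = -5*x^3 + 29*x^2 + 63*x - 175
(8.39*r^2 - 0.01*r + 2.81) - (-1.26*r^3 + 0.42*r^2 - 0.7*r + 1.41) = 1.26*r^3 + 7.97*r^2 + 0.69*r + 1.4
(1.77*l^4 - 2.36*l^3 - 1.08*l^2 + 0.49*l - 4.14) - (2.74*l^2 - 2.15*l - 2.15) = 1.77*l^4 - 2.36*l^3 - 3.82*l^2 + 2.64*l - 1.99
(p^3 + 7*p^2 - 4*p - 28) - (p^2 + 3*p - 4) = p^3 + 6*p^2 - 7*p - 24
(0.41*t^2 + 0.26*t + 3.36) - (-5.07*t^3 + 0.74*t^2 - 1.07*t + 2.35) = 5.07*t^3 - 0.33*t^2 + 1.33*t + 1.01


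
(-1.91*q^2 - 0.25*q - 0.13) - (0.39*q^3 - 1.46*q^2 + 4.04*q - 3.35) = -0.39*q^3 - 0.45*q^2 - 4.29*q + 3.22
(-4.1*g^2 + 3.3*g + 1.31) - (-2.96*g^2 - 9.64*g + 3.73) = -1.14*g^2 + 12.94*g - 2.42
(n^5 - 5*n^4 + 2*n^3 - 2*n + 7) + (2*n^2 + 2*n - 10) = n^5 - 5*n^4 + 2*n^3 + 2*n^2 - 3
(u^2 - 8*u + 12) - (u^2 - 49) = 61 - 8*u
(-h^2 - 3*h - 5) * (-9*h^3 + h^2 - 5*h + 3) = 9*h^5 + 26*h^4 + 47*h^3 + 7*h^2 + 16*h - 15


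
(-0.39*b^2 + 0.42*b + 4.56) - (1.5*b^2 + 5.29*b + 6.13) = -1.89*b^2 - 4.87*b - 1.57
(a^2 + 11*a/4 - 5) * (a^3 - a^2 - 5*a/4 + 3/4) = a^5 + 7*a^4/4 - 9*a^3 + 37*a^2/16 + 133*a/16 - 15/4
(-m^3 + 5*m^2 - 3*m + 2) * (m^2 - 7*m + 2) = -m^5 + 12*m^4 - 40*m^3 + 33*m^2 - 20*m + 4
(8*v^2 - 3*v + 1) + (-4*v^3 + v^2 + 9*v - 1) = -4*v^3 + 9*v^2 + 6*v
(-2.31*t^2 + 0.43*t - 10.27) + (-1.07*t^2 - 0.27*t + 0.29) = -3.38*t^2 + 0.16*t - 9.98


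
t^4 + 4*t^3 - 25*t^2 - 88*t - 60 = (t - 5)*(t + 1)*(t + 2)*(t + 6)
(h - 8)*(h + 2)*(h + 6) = h^3 - 52*h - 96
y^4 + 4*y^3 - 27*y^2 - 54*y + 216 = (y - 3)^2*(y + 4)*(y + 6)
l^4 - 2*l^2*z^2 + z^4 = (l - z)^2*(l + z)^2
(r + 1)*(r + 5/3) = r^2 + 8*r/3 + 5/3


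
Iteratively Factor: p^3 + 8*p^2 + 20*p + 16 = (p + 2)*(p^2 + 6*p + 8) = (p + 2)*(p + 4)*(p + 2)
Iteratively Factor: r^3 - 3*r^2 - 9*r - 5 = (r - 5)*(r^2 + 2*r + 1) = (r - 5)*(r + 1)*(r + 1)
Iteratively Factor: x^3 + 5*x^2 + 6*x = (x + 3)*(x^2 + 2*x) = (x + 2)*(x + 3)*(x)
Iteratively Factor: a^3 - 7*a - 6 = (a - 3)*(a^2 + 3*a + 2) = (a - 3)*(a + 1)*(a + 2)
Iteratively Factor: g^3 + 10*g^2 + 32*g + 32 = (g + 4)*(g^2 + 6*g + 8) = (g + 4)^2*(g + 2)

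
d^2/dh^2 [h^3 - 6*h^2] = 6*h - 12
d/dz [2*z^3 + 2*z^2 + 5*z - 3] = 6*z^2 + 4*z + 5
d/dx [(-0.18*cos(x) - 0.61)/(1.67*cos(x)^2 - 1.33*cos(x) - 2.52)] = (-0.3006*cos(x)^2 - 2.0374*cos(x) + 0.3577)*sin(x)/(2.7889*cos(x)^4 - 4.4422*cos(x)^3 - 6.6479*cos(x)^2 + 6.7032*cos(x) + 6.3504)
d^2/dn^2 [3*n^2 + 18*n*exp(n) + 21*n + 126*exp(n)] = 18*n*exp(n) + 162*exp(n) + 6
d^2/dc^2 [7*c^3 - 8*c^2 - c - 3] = 42*c - 16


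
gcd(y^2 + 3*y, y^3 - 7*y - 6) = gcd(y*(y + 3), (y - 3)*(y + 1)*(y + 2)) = 1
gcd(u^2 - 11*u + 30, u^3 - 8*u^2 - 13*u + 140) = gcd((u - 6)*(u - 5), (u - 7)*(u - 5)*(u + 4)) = u - 5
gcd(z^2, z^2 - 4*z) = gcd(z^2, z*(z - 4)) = z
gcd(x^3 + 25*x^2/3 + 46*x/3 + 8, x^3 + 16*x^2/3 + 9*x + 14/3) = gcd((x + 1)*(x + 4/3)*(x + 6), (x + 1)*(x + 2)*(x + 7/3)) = x + 1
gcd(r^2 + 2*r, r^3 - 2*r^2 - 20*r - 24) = r + 2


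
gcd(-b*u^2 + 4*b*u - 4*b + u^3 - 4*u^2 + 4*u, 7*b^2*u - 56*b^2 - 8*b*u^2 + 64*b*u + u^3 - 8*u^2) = -b + u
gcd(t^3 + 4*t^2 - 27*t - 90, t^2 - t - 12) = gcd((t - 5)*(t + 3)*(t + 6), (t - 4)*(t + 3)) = t + 3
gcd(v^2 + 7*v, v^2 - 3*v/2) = v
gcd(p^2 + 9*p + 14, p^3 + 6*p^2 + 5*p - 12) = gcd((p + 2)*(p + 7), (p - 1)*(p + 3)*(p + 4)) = 1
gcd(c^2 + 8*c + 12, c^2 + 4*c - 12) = c + 6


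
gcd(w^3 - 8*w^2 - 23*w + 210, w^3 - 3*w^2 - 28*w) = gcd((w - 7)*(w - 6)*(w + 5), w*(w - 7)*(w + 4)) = w - 7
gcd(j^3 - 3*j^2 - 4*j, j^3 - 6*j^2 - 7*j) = j^2 + j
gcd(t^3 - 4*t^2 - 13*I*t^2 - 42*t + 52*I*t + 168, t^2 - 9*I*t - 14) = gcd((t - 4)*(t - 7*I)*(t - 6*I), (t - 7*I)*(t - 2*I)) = t - 7*I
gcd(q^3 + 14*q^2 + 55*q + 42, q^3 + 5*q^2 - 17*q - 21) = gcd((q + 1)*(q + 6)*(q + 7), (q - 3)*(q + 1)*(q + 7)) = q^2 + 8*q + 7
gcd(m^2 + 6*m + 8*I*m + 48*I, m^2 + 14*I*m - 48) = m + 8*I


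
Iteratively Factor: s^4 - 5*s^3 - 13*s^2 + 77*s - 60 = (s + 4)*(s^3 - 9*s^2 + 23*s - 15) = (s - 5)*(s + 4)*(s^2 - 4*s + 3) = (s - 5)*(s - 1)*(s + 4)*(s - 3)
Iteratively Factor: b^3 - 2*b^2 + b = (b - 1)*(b^2 - b) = (b - 1)^2*(b)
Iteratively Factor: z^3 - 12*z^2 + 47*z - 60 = (z - 5)*(z^2 - 7*z + 12) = (z - 5)*(z - 4)*(z - 3)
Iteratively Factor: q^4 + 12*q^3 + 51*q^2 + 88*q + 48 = (q + 4)*(q^3 + 8*q^2 + 19*q + 12) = (q + 3)*(q + 4)*(q^2 + 5*q + 4) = (q + 1)*(q + 3)*(q + 4)*(q + 4)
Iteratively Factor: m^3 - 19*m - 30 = (m - 5)*(m^2 + 5*m + 6) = (m - 5)*(m + 2)*(m + 3)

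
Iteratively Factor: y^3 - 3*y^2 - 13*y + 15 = (y - 5)*(y^2 + 2*y - 3) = (y - 5)*(y + 3)*(y - 1)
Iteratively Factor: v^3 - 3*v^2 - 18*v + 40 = (v + 4)*(v^2 - 7*v + 10) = (v - 5)*(v + 4)*(v - 2)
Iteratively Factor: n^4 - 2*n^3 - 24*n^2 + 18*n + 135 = (n + 3)*(n^3 - 5*n^2 - 9*n + 45) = (n + 3)^2*(n^2 - 8*n + 15) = (n - 3)*(n + 3)^2*(n - 5)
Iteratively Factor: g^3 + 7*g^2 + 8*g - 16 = (g - 1)*(g^2 + 8*g + 16) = (g - 1)*(g + 4)*(g + 4)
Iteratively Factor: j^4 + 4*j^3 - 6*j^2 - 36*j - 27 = (j + 3)*(j^3 + j^2 - 9*j - 9) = (j + 1)*(j + 3)*(j^2 - 9) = (j + 1)*(j + 3)^2*(j - 3)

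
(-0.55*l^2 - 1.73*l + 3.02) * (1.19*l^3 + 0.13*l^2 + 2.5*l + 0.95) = -0.6545*l^5 - 2.1302*l^4 + 1.9939*l^3 - 4.4549*l^2 + 5.9065*l + 2.869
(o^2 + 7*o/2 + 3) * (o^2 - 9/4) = o^4 + 7*o^3/2 + 3*o^2/4 - 63*o/8 - 27/4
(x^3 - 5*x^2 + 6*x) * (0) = 0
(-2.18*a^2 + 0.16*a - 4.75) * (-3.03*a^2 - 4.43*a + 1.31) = 6.6054*a^4 + 9.1726*a^3 + 10.8279*a^2 + 21.2521*a - 6.2225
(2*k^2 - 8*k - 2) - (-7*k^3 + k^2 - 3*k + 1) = 7*k^3 + k^2 - 5*k - 3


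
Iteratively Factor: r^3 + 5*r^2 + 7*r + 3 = (r + 1)*(r^2 + 4*r + 3) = (r + 1)*(r + 3)*(r + 1)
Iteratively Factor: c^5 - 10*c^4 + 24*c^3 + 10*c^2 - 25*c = (c - 1)*(c^4 - 9*c^3 + 15*c^2 + 25*c) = (c - 5)*(c - 1)*(c^3 - 4*c^2 - 5*c) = (c - 5)^2*(c - 1)*(c^2 + c) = (c - 5)^2*(c - 1)*(c + 1)*(c)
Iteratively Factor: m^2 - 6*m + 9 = (m - 3)*(m - 3)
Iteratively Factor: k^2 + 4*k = (k)*(k + 4)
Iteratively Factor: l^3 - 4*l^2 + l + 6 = (l - 3)*(l^2 - l - 2) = (l - 3)*(l - 2)*(l + 1)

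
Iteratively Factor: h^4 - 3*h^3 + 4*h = (h)*(h^3 - 3*h^2 + 4) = h*(h + 1)*(h^2 - 4*h + 4) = h*(h - 2)*(h + 1)*(h - 2)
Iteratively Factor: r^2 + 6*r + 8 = (r + 2)*(r + 4)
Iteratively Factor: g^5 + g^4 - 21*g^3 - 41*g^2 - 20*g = (g)*(g^4 + g^3 - 21*g^2 - 41*g - 20) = g*(g + 1)*(g^3 - 21*g - 20) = g*(g + 1)^2*(g^2 - g - 20) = g*(g + 1)^2*(g + 4)*(g - 5)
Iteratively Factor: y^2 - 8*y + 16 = (y - 4)*(y - 4)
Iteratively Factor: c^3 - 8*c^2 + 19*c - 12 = (c - 4)*(c^2 - 4*c + 3) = (c - 4)*(c - 1)*(c - 3)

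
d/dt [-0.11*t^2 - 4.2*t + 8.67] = -0.22*t - 4.2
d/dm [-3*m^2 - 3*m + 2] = -6*m - 3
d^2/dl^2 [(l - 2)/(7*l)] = -4/(7*l^3)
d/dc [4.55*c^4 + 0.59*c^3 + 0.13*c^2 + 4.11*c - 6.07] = 18.2*c^3 + 1.77*c^2 + 0.26*c + 4.11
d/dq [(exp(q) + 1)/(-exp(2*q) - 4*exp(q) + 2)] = (2*(exp(q) + 1)*(exp(q) + 2) - exp(2*q) - 4*exp(q) + 2)*exp(q)/(exp(2*q) + 4*exp(q) - 2)^2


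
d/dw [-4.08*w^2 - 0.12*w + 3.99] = -8.16*w - 0.12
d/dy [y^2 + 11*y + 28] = 2*y + 11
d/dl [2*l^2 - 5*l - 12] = 4*l - 5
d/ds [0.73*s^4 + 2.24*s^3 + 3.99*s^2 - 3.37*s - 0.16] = 2.92*s^3 + 6.72*s^2 + 7.98*s - 3.37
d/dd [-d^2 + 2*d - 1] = 2 - 2*d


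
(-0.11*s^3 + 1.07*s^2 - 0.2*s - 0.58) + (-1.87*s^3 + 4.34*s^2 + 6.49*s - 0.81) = -1.98*s^3 + 5.41*s^2 + 6.29*s - 1.39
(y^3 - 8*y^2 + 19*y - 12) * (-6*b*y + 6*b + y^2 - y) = -6*b*y^4 + 54*b*y^3 - 162*b*y^2 + 186*b*y - 72*b + y^5 - 9*y^4 + 27*y^3 - 31*y^2 + 12*y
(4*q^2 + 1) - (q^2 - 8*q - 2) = 3*q^2 + 8*q + 3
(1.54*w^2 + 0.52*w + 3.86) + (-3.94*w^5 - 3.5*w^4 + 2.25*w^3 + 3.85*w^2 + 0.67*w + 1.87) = -3.94*w^5 - 3.5*w^4 + 2.25*w^3 + 5.39*w^2 + 1.19*w + 5.73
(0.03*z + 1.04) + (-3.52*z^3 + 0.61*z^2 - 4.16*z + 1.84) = -3.52*z^3 + 0.61*z^2 - 4.13*z + 2.88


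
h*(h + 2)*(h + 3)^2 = h^4 + 8*h^3 + 21*h^2 + 18*h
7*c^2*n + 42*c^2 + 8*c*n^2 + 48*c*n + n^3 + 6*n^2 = (c + n)*(7*c + n)*(n + 6)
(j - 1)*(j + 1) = j^2 - 1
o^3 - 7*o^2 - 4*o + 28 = (o - 7)*(o - 2)*(o + 2)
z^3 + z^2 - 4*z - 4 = (z - 2)*(z + 1)*(z + 2)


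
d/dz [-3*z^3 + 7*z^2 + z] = -9*z^2 + 14*z + 1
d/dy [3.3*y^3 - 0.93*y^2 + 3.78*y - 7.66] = 9.9*y^2 - 1.86*y + 3.78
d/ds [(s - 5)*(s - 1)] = 2*s - 6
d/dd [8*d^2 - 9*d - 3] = 16*d - 9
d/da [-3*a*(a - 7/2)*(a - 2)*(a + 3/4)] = -12*a^3 + 171*a^2/4 - 69*a/4 - 63/4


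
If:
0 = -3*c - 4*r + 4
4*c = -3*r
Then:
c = -12/7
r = 16/7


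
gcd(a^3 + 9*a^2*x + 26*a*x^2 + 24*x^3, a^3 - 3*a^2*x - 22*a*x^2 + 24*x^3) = a + 4*x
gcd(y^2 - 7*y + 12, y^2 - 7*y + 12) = y^2 - 7*y + 12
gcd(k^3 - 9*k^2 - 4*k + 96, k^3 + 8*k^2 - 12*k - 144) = k - 4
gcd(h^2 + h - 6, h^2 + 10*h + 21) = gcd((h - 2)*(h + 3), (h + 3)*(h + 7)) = h + 3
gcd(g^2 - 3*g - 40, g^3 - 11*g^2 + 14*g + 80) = g - 8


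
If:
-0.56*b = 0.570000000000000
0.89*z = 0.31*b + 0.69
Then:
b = -1.02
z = 0.42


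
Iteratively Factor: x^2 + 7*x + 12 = (x + 4)*(x + 3)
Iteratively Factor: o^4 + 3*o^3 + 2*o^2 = (o)*(o^3 + 3*o^2 + 2*o) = o*(o + 1)*(o^2 + 2*o) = o*(o + 1)*(o + 2)*(o)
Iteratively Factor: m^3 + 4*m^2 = (m)*(m^2 + 4*m) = m*(m + 4)*(m)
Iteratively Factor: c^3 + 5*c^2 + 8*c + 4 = (c + 2)*(c^2 + 3*c + 2) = (c + 1)*(c + 2)*(c + 2)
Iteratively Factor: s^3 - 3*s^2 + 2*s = (s - 1)*(s^2 - 2*s) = s*(s - 1)*(s - 2)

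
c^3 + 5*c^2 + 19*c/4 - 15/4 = (c - 1/2)*(c + 5/2)*(c + 3)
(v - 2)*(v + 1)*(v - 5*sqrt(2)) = v^3 - 5*sqrt(2)*v^2 - v^2 - 2*v + 5*sqrt(2)*v + 10*sqrt(2)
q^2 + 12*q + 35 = (q + 5)*(q + 7)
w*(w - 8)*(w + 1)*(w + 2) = w^4 - 5*w^3 - 22*w^2 - 16*w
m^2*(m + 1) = m^3 + m^2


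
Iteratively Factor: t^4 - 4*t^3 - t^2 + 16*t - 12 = (t - 1)*(t^3 - 3*t^2 - 4*t + 12) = (t - 1)*(t + 2)*(t^2 - 5*t + 6) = (t - 3)*(t - 1)*(t + 2)*(t - 2)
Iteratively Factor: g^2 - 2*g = (g)*(g - 2)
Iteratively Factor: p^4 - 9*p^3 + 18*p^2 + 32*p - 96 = (p - 3)*(p^3 - 6*p^2 + 32) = (p - 4)*(p - 3)*(p^2 - 2*p - 8) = (p - 4)^2*(p - 3)*(p + 2)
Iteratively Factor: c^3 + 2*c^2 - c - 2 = (c - 1)*(c^2 + 3*c + 2) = (c - 1)*(c + 2)*(c + 1)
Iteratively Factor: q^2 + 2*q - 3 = (q - 1)*(q + 3)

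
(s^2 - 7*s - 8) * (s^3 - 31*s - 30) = s^5 - 7*s^4 - 39*s^3 + 187*s^2 + 458*s + 240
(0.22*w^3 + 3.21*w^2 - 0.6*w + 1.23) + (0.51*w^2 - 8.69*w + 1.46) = 0.22*w^3 + 3.72*w^2 - 9.29*w + 2.69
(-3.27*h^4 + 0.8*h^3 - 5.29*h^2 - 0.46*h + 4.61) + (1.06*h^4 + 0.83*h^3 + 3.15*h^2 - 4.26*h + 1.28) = -2.21*h^4 + 1.63*h^3 - 2.14*h^2 - 4.72*h + 5.89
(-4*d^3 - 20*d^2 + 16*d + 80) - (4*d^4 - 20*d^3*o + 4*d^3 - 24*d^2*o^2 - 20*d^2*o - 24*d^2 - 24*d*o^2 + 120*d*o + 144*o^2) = -4*d^4 + 20*d^3*o - 8*d^3 + 24*d^2*o^2 + 20*d^2*o + 4*d^2 + 24*d*o^2 - 120*d*o + 16*d - 144*o^2 + 80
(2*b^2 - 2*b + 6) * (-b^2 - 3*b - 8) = -2*b^4 - 4*b^3 - 16*b^2 - 2*b - 48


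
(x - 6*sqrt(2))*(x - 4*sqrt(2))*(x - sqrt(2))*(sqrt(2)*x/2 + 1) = sqrt(2)*x^4/2 - 10*x^3 + 23*sqrt(2)*x^2 + 20*x - 48*sqrt(2)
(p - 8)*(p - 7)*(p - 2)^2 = p^4 - 19*p^3 + 120*p^2 - 284*p + 224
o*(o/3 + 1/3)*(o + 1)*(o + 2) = o^4/3 + 4*o^3/3 + 5*o^2/3 + 2*o/3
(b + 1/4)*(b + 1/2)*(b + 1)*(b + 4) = b^4 + 23*b^3/4 + 63*b^2/8 + 29*b/8 + 1/2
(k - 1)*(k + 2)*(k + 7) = k^3 + 8*k^2 + 5*k - 14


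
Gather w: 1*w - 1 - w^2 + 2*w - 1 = -w^2 + 3*w - 2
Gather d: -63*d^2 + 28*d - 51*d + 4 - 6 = -63*d^2 - 23*d - 2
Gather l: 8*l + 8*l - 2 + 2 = 16*l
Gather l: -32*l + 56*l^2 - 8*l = 56*l^2 - 40*l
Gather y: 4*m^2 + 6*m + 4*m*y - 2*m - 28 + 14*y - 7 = 4*m^2 + 4*m + y*(4*m + 14) - 35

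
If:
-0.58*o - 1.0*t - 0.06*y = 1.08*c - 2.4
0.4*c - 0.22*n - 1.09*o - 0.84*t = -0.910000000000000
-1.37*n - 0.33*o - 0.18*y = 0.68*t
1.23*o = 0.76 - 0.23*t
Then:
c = 0.914170664797669 - 0.0619179115212712*y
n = -0.134865202097046*y - 0.682541702338804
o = 0.396753595783094 - 0.00144119024428575*y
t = 0.00770723478465858*y + 1.18257859646432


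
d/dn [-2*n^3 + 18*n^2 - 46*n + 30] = -6*n^2 + 36*n - 46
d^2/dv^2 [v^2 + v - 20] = 2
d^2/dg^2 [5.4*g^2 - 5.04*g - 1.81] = 10.8000000000000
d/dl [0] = 0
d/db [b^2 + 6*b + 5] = 2*b + 6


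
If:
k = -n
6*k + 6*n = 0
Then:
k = -n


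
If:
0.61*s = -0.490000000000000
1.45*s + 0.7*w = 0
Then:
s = -0.80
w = 1.66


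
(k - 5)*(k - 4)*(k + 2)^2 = k^4 - 5*k^3 - 12*k^2 + 44*k + 80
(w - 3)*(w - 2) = w^2 - 5*w + 6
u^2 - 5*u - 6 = (u - 6)*(u + 1)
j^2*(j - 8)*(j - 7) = j^4 - 15*j^3 + 56*j^2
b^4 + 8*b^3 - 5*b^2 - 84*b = b*(b - 3)*(b + 4)*(b + 7)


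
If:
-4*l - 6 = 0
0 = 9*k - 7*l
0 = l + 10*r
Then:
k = -7/6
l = -3/2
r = 3/20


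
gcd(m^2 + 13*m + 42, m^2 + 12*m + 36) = m + 6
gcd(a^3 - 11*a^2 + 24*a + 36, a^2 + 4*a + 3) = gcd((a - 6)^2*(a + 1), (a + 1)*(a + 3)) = a + 1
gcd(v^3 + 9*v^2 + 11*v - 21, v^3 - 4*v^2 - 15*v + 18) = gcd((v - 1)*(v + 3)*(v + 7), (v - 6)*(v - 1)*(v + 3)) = v^2 + 2*v - 3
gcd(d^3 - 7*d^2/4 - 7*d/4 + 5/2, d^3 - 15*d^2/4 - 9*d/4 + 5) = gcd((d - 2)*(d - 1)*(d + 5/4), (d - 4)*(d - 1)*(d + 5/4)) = d^2 + d/4 - 5/4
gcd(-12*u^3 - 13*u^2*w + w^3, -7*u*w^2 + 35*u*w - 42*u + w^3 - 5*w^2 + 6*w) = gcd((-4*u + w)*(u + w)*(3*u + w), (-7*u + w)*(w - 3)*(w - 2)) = 1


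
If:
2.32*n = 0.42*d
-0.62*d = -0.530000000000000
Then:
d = 0.85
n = 0.15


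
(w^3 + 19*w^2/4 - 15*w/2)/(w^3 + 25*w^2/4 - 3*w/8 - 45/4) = 2*w/(2*w + 3)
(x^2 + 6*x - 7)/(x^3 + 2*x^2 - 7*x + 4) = (x + 7)/(x^2 + 3*x - 4)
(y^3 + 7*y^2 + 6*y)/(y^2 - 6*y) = (y^2 + 7*y + 6)/(y - 6)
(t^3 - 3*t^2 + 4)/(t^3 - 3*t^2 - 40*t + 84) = (t^2 - t - 2)/(t^2 - t - 42)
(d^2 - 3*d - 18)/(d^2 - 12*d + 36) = (d + 3)/(d - 6)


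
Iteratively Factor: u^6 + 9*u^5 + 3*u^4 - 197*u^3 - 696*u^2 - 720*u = (u + 3)*(u^5 + 6*u^4 - 15*u^3 - 152*u^2 - 240*u) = u*(u + 3)*(u^4 + 6*u^3 - 15*u^2 - 152*u - 240) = u*(u - 5)*(u + 3)*(u^3 + 11*u^2 + 40*u + 48) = u*(u - 5)*(u + 3)*(u + 4)*(u^2 + 7*u + 12) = u*(u - 5)*(u + 3)*(u + 4)^2*(u + 3)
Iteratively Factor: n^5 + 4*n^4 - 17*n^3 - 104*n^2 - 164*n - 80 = (n + 2)*(n^4 + 2*n^3 - 21*n^2 - 62*n - 40) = (n - 5)*(n + 2)*(n^3 + 7*n^2 + 14*n + 8) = (n - 5)*(n + 2)^2*(n^2 + 5*n + 4) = (n - 5)*(n + 2)^2*(n + 4)*(n + 1)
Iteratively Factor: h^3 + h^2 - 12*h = (h)*(h^2 + h - 12) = h*(h - 3)*(h + 4)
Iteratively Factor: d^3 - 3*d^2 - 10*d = (d)*(d^2 - 3*d - 10) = d*(d - 5)*(d + 2)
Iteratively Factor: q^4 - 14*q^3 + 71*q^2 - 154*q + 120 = (q - 3)*(q^3 - 11*q^2 + 38*q - 40) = (q - 5)*(q - 3)*(q^2 - 6*q + 8) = (q - 5)*(q - 3)*(q - 2)*(q - 4)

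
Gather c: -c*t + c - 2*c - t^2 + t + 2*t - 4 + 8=c*(-t - 1) - t^2 + 3*t + 4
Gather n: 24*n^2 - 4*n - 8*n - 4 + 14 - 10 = 24*n^2 - 12*n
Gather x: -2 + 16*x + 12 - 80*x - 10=-64*x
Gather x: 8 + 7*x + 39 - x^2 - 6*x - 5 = -x^2 + x + 42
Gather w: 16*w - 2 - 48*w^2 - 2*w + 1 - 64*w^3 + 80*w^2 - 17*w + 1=-64*w^3 + 32*w^2 - 3*w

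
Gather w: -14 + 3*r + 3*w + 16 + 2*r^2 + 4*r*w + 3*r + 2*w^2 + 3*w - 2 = 2*r^2 + 6*r + 2*w^2 + w*(4*r + 6)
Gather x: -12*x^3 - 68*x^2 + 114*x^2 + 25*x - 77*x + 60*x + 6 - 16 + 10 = -12*x^3 + 46*x^2 + 8*x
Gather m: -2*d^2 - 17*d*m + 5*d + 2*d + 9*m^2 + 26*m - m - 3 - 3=-2*d^2 + 7*d + 9*m^2 + m*(25 - 17*d) - 6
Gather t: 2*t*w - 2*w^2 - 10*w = 2*t*w - 2*w^2 - 10*w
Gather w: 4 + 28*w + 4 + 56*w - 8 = 84*w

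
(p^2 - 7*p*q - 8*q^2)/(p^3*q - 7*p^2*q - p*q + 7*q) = (p^2 - 7*p*q - 8*q^2)/(q*(p^3 - 7*p^2 - p + 7))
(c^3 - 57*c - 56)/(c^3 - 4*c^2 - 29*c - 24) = (c + 7)/(c + 3)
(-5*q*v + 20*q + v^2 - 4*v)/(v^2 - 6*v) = (-5*q*v + 20*q + v^2 - 4*v)/(v*(v - 6))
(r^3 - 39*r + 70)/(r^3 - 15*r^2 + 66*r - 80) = (r + 7)/(r - 8)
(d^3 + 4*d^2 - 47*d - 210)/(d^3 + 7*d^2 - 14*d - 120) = (d - 7)/(d - 4)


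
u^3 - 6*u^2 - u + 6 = (u - 6)*(u - 1)*(u + 1)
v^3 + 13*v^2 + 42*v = v*(v + 6)*(v + 7)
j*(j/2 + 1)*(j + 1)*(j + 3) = j^4/2 + 3*j^3 + 11*j^2/2 + 3*j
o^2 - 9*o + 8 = (o - 8)*(o - 1)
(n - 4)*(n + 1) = n^2 - 3*n - 4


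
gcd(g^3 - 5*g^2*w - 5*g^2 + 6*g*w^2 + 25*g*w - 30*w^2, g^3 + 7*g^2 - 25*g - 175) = g - 5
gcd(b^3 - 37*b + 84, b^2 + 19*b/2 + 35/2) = b + 7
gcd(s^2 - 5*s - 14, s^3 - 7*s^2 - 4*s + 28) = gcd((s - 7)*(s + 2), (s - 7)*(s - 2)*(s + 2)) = s^2 - 5*s - 14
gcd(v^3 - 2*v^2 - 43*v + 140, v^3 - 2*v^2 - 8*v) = v - 4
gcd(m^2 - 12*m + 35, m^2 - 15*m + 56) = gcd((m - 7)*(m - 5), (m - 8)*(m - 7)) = m - 7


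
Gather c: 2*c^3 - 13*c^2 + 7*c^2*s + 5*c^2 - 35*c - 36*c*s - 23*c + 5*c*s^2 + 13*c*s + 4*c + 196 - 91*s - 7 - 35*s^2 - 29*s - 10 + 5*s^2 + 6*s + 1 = 2*c^3 + c^2*(7*s - 8) + c*(5*s^2 - 23*s - 54) - 30*s^2 - 114*s + 180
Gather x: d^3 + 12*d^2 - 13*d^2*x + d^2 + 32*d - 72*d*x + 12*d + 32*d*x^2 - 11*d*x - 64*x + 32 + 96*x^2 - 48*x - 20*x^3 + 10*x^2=d^3 + 13*d^2 + 44*d - 20*x^3 + x^2*(32*d + 106) + x*(-13*d^2 - 83*d - 112) + 32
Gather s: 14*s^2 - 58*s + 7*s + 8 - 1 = 14*s^2 - 51*s + 7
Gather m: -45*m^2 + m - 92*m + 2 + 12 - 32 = -45*m^2 - 91*m - 18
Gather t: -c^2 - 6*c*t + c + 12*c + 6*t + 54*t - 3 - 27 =-c^2 + 13*c + t*(60 - 6*c) - 30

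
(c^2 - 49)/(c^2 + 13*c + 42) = (c - 7)/(c + 6)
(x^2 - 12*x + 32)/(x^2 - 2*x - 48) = (x - 4)/(x + 6)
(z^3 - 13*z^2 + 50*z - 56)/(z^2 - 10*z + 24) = (z^2 - 9*z + 14)/(z - 6)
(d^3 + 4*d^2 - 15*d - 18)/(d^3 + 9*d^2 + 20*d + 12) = (d - 3)/(d + 2)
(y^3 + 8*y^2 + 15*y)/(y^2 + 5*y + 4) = y*(y^2 + 8*y + 15)/(y^2 + 5*y + 4)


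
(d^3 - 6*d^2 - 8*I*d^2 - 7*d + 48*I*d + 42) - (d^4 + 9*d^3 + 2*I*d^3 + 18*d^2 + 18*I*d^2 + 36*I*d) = -d^4 - 8*d^3 - 2*I*d^3 - 24*d^2 - 26*I*d^2 - 7*d + 12*I*d + 42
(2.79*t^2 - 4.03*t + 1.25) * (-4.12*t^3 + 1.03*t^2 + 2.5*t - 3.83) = -11.4948*t^5 + 19.4773*t^4 - 2.3259*t^3 - 19.4732*t^2 + 18.5599*t - 4.7875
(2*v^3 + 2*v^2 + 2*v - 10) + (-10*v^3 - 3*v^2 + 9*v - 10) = -8*v^3 - v^2 + 11*v - 20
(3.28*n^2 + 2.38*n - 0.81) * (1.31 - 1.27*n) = -4.1656*n^3 + 1.2742*n^2 + 4.1465*n - 1.0611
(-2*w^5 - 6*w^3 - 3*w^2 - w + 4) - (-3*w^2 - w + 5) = -2*w^5 - 6*w^3 - 1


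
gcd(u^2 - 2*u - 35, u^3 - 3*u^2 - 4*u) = 1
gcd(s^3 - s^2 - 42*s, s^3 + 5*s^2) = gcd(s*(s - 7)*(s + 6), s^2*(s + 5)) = s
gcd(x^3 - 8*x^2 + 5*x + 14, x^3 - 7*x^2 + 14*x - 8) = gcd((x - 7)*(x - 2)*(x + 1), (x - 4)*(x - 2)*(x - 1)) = x - 2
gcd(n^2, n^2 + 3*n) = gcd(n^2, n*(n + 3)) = n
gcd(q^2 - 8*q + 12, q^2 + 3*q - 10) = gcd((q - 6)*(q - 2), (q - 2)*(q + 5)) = q - 2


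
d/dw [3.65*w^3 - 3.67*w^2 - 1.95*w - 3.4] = 10.95*w^2 - 7.34*w - 1.95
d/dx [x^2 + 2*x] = 2*x + 2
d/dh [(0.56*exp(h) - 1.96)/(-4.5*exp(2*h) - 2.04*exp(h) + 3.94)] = (2.52*exp(2*h) - 17.64*exp(h) - 1.792)*exp(h)/(20.25*exp(4*h) + 18.36*exp(3*h) - 31.2984*exp(2*h) - 16.0752*exp(h) + 15.5236)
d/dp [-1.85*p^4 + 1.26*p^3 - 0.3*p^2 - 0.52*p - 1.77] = -7.4*p^3 + 3.78*p^2 - 0.6*p - 0.52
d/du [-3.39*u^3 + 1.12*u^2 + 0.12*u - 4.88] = -10.17*u^2 + 2.24*u + 0.12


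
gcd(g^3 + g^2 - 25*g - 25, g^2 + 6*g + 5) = g^2 + 6*g + 5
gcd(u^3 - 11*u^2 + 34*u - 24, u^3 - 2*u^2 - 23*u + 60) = u - 4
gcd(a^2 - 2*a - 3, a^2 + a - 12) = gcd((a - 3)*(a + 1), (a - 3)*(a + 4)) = a - 3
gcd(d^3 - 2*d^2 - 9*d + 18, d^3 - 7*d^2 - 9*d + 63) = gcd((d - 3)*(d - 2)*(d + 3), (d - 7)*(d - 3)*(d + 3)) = d^2 - 9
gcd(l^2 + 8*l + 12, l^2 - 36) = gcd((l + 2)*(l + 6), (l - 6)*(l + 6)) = l + 6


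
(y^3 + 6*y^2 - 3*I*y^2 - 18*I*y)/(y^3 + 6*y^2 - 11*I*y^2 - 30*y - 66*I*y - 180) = y*(y - 3*I)/(y^2 - 11*I*y - 30)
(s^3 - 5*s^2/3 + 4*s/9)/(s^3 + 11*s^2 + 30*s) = (9*s^2 - 15*s + 4)/(9*(s^2 + 11*s + 30))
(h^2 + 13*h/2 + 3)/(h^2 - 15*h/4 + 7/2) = 2*(2*h^2 + 13*h + 6)/(4*h^2 - 15*h + 14)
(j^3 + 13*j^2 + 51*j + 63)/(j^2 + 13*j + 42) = (j^2 + 6*j + 9)/(j + 6)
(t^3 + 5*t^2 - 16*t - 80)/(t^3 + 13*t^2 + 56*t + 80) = (t - 4)/(t + 4)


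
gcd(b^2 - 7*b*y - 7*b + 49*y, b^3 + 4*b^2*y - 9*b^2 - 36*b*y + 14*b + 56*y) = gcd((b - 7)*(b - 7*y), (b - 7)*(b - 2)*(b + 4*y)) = b - 7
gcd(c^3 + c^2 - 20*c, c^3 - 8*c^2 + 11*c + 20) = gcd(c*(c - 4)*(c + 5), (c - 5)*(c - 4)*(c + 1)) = c - 4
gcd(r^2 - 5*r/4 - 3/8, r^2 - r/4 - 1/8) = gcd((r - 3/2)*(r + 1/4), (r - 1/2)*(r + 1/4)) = r + 1/4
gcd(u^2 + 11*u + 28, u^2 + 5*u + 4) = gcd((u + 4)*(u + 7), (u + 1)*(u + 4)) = u + 4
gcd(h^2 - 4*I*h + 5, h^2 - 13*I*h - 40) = h - 5*I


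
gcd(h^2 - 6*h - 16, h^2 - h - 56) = h - 8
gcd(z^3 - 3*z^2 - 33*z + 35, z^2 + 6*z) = 1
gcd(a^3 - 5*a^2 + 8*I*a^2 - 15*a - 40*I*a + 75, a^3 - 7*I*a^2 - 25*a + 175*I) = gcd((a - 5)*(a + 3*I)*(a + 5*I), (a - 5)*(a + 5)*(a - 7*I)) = a - 5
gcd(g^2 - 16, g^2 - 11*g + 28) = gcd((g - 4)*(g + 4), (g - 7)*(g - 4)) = g - 4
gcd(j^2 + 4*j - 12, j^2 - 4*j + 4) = j - 2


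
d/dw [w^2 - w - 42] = 2*w - 1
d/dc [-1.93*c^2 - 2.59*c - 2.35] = -3.86*c - 2.59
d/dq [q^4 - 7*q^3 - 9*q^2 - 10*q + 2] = 4*q^3 - 21*q^2 - 18*q - 10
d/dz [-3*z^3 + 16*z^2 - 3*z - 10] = -9*z^2 + 32*z - 3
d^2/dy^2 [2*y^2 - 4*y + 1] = 4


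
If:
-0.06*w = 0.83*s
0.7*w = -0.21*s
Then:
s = 0.00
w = 0.00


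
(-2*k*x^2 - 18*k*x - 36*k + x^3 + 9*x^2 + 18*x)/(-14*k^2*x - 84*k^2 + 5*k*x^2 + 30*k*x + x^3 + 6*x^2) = (x + 3)/(7*k + x)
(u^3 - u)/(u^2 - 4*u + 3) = u*(u + 1)/(u - 3)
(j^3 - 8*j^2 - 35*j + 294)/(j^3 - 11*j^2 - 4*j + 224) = (j^2 - j - 42)/(j^2 - 4*j - 32)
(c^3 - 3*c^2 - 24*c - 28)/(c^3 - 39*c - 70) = (c + 2)/(c + 5)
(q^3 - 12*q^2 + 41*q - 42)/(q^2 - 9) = (q^2 - 9*q + 14)/(q + 3)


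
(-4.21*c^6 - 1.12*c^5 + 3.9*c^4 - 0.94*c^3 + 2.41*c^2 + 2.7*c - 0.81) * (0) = 0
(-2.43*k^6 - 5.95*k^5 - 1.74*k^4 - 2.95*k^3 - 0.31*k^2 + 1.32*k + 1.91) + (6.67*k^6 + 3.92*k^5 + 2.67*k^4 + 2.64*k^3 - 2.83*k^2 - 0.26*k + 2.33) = 4.24*k^6 - 2.03*k^5 + 0.93*k^4 - 0.31*k^3 - 3.14*k^2 + 1.06*k + 4.24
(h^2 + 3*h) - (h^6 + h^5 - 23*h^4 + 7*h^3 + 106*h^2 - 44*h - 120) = -h^6 - h^5 + 23*h^4 - 7*h^3 - 105*h^2 + 47*h + 120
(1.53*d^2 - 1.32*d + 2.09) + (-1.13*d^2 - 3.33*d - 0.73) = 0.4*d^2 - 4.65*d + 1.36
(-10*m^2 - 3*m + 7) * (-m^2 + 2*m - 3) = 10*m^4 - 17*m^3 + 17*m^2 + 23*m - 21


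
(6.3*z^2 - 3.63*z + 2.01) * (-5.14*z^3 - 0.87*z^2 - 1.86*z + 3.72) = -32.382*z^5 + 13.1772*z^4 - 18.8913*z^3 + 28.4391*z^2 - 17.2422*z + 7.4772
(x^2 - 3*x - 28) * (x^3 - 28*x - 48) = x^5 - 3*x^4 - 56*x^3 + 36*x^2 + 928*x + 1344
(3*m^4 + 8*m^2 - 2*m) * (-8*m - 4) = -24*m^5 - 12*m^4 - 64*m^3 - 16*m^2 + 8*m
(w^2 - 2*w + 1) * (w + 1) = w^3 - w^2 - w + 1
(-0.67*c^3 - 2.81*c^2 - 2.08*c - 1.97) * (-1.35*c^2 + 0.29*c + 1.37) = 0.9045*c^5 + 3.5992*c^4 + 1.0752*c^3 - 1.7934*c^2 - 3.4209*c - 2.6989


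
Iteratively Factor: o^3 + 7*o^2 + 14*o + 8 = (o + 4)*(o^2 + 3*o + 2) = (o + 1)*(o + 4)*(o + 2)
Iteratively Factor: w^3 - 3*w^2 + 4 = (w - 2)*(w^2 - w - 2) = (w - 2)^2*(w + 1)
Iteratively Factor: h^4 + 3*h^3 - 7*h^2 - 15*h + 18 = (h - 1)*(h^3 + 4*h^2 - 3*h - 18) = (h - 2)*(h - 1)*(h^2 + 6*h + 9) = (h - 2)*(h - 1)*(h + 3)*(h + 3)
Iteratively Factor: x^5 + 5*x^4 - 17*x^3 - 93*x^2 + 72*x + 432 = (x + 4)*(x^4 + x^3 - 21*x^2 - 9*x + 108) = (x - 3)*(x + 4)*(x^3 + 4*x^2 - 9*x - 36) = (x - 3)^2*(x + 4)*(x^2 + 7*x + 12) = (x - 3)^2*(x + 4)^2*(x + 3)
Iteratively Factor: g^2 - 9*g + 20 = (g - 5)*(g - 4)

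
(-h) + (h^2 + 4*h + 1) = h^2 + 3*h + 1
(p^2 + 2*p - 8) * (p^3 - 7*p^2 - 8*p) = p^5 - 5*p^4 - 30*p^3 + 40*p^2 + 64*p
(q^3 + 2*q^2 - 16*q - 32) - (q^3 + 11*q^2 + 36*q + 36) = -9*q^2 - 52*q - 68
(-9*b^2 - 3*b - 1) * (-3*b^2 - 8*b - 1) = 27*b^4 + 81*b^3 + 36*b^2 + 11*b + 1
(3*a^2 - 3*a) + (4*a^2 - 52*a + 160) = 7*a^2 - 55*a + 160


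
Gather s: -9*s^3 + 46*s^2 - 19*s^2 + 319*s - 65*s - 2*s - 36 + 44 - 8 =-9*s^3 + 27*s^2 + 252*s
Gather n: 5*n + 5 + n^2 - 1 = n^2 + 5*n + 4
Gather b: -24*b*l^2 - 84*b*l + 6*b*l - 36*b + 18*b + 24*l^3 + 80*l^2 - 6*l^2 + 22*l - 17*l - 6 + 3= b*(-24*l^2 - 78*l - 18) + 24*l^3 + 74*l^2 + 5*l - 3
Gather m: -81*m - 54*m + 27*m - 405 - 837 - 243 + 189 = -108*m - 1296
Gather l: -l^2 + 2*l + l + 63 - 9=-l^2 + 3*l + 54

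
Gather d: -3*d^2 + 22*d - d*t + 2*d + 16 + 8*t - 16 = -3*d^2 + d*(24 - t) + 8*t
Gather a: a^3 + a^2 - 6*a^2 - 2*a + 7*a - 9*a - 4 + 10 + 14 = a^3 - 5*a^2 - 4*a + 20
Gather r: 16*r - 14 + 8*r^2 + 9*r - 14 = 8*r^2 + 25*r - 28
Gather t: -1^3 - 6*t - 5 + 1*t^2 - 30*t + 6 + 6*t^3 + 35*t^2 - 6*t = 6*t^3 + 36*t^2 - 42*t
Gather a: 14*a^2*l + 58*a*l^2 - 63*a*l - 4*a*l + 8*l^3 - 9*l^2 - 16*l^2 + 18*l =14*a^2*l + a*(58*l^2 - 67*l) + 8*l^3 - 25*l^2 + 18*l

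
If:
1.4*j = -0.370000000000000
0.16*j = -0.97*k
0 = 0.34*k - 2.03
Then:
No Solution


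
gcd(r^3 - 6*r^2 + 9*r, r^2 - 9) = r - 3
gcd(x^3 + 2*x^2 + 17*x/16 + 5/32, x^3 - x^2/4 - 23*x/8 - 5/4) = x^2 + 7*x/4 + 5/8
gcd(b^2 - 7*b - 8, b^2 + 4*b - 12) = 1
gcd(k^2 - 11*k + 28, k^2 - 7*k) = k - 7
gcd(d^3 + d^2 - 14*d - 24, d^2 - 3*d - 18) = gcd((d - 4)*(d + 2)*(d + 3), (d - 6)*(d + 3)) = d + 3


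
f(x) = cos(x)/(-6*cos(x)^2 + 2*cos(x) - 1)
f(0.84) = -0.29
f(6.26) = -0.20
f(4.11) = 0.14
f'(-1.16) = -0.03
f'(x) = (-12*sin(x)*cos(x) + 2*sin(x))*cos(x)/(-6*cos(x)^2 + 2*cos(x) - 1)^2 - sin(x)/(-6*cos(x)^2 + 2*cos(x) - 1) = (1 - 6*cos(x)^2)*sin(x)/(6*sin(x)^2 + 2*cos(x) - 7)^2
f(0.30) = -0.21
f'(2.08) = -0.03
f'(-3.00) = 0.01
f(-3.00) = 0.11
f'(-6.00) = -0.06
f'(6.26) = 0.00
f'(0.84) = -0.23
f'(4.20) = 0.03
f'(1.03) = -0.21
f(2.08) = 0.14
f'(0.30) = -0.06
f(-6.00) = -0.21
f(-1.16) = -0.34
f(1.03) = -0.33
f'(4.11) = 0.05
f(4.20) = 0.14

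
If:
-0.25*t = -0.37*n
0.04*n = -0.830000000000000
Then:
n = -20.75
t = -30.71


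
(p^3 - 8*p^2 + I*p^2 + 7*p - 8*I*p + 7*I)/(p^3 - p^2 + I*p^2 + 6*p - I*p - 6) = (p^2 + p*(-7 + I) - 7*I)/(p^2 + I*p + 6)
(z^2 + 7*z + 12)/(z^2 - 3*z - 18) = (z + 4)/(z - 6)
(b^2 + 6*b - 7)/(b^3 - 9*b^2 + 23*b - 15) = (b + 7)/(b^2 - 8*b + 15)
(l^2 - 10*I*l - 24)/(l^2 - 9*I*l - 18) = (l - 4*I)/(l - 3*I)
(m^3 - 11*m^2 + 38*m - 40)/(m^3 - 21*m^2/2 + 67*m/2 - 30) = 2*(m - 2)/(2*m - 3)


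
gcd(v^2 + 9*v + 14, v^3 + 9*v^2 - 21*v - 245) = v + 7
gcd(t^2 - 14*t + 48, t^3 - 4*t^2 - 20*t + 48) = t - 6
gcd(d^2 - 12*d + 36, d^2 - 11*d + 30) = d - 6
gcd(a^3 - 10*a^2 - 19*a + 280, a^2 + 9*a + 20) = a + 5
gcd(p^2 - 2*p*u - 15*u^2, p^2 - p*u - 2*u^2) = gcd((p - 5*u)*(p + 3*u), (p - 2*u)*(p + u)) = 1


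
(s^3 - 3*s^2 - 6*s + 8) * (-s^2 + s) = -s^5 + 4*s^4 + 3*s^3 - 14*s^2 + 8*s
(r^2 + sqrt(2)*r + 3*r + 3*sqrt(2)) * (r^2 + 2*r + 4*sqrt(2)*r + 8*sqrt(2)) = r^4 + 5*r^3 + 5*sqrt(2)*r^3 + 14*r^2 + 25*sqrt(2)*r^2 + 40*r + 30*sqrt(2)*r + 48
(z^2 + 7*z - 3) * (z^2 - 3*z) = z^4 + 4*z^3 - 24*z^2 + 9*z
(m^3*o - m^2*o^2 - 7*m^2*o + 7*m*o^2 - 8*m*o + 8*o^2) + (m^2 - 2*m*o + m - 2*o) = m^3*o - m^2*o^2 - 7*m^2*o + m^2 + 7*m*o^2 - 10*m*o + m + 8*o^2 - 2*o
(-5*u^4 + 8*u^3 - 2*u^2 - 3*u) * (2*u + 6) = -10*u^5 - 14*u^4 + 44*u^3 - 18*u^2 - 18*u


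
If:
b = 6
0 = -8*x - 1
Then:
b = 6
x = -1/8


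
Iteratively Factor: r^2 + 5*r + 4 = (r + 4)*(r + 1)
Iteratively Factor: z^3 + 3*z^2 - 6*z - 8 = (z + 1)*(z^2 + 2*z - 8) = (z - 2)*(z + 1)*(z + 4)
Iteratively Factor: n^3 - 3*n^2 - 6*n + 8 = (n - 1)*(n^2 - 2*n - 8) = (n - 1)*(n + 2)*(n - 4)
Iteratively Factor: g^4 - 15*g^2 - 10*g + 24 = (g + 3)*(g^3 - 3*g^2 - 6*g + 8) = (g - 4)*(g + 3)*(g^2 + g - 2) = (g - 4)*(g - 1)*(g + 3)*(g + 2)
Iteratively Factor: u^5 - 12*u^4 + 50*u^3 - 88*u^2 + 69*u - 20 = (u - 4)*(u^4 - 8*u^3 + 18*u^2 - 16*u + 5) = (u - 4)*(u - 1)*(u^3 - 7*u^2 + 11*u - 5) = (u - 5)*(u - 4)*(u - 1)*(u^2 - 2*u + 1) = (u - 5)*(u - 4)*(u - 1)^2*(u - 1)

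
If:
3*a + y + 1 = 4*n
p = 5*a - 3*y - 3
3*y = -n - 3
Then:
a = -13*y/3 - 13/3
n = -3*y - 3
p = -74*y/3 - 74/3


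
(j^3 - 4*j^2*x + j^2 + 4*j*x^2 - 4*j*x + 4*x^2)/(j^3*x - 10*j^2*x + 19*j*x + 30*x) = (j^2 - 4*j*x + 4*x^2)/(x*(j^2 - 11*j + 30))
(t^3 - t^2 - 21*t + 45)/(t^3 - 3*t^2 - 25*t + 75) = (t - 3)/(t - 5)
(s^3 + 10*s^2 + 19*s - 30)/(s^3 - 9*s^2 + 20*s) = (s^3 + 10*s^2 + 19*s - 30)/(s*(s^2 - 9*s + 20))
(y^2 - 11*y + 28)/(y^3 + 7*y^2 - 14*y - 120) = (y - 7)/(y^2 + 11*y + 30)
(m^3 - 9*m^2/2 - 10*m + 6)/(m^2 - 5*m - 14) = (m^2 - 13*m/2 + 3)/(m - 7)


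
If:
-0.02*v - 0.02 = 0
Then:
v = -1.00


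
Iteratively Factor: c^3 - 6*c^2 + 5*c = (c - 1)*(c^2 - 5*c) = (c - 5)*(c - 1)*(c)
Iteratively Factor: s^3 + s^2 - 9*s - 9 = (s + 1)*(s^2 - 9) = (s - 3)*(s + 1)*(s + 3)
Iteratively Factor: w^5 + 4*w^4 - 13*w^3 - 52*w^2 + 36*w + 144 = (w - 3)*(w^4 + 7*w^3 + 8*w^2 - 28*w - 48) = (w - 3)*(w + 3)*(w^3 + 4*w^2 - 4*w - 16) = (w - 3)*(w + 2)*(w + 3)*(w^2 + 2*w - 8) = (w - 3)*(w - 2)*(w + 2)*(w + 3)*(w + 4)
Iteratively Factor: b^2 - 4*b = (b - 4)*(b)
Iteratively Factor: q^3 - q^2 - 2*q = (q + 1)*(q^2 - 2*q) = q*(q + 1)*(q - 2)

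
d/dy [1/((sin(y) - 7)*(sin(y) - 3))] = 2*(5 - sin(y))*cos(y)/((sin(y) - 7)^2*(sin(y) - 3)^2)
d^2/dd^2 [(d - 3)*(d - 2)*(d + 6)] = 6*d + 2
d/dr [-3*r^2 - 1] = -6*r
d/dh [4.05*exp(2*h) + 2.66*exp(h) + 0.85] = (8.1*exp(h) + 2.66)*exp(h)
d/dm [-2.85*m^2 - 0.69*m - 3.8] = -5.7*m - 0.69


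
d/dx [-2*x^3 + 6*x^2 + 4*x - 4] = -6*x^2 + 12*x + 4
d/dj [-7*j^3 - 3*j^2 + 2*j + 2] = -21*j^2 - 6*j + 2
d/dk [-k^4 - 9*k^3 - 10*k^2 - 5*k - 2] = -4*k^3 - 27*k^2 - 20*k - 5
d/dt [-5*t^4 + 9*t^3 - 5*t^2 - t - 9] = -20*t^3 + 27*t^2 - 10*t - 1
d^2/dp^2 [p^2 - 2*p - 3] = 2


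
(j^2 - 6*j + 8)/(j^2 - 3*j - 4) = (j - 2)/(j + 1)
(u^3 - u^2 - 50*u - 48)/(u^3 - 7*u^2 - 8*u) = (u + 6)/u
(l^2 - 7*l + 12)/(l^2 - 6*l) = (l^2 - 7*l + 12)/(l*(l - 6))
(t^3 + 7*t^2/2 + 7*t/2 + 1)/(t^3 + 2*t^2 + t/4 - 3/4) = 2*(2*t^2 + 5*t + 2)/(4*t^2 + 4*t - 3)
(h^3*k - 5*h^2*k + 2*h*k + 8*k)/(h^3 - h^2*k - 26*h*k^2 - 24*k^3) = k*(-h^3 + 5*h^2 - 2*h - 8)/(-h^3 + h^2*k + 26*h*k^2 + 24*k^3)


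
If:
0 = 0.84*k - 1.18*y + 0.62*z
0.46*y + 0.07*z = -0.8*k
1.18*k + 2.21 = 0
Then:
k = -1.87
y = 2.23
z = 6.77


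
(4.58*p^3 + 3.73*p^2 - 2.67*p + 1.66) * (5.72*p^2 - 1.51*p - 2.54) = 26.1976*p^5 + 14.4198*p^4 - 32.5379*p^3 + 4.0527*p^2 + 4.2752*p - 4.2164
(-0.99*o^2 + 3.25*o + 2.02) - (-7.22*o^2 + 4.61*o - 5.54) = 6.23*o^2 - 1.36*o + 7.56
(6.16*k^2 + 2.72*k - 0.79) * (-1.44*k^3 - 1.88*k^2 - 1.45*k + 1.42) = -8.8704*k^5 - 15.4976*k^4 - 12.908*k^3 + 6.2884*k^2 + 5.0079*k - 1.1218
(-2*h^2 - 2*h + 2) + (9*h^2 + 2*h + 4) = 7*h^2 + 6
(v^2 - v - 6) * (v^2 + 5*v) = v^4 + 4*v^3 - 11*v^2 - 30*v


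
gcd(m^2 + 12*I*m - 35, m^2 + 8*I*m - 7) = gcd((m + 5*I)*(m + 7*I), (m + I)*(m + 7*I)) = m + 7*I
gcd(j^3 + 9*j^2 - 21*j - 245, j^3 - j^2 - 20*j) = j - 5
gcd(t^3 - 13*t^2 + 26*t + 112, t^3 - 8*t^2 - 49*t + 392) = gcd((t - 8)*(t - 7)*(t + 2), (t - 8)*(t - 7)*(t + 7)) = t^2 - 15*t + 56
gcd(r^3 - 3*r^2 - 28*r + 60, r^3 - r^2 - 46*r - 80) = r + 5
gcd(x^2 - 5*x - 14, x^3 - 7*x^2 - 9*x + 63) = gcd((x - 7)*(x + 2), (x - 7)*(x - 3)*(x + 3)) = x - 7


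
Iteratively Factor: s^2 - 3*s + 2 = (s - 1)*(s - 2)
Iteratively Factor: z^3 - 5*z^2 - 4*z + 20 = (z - 2)*(z^2 - 3*z - 10) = (z - 5)*(z - 2)*(z + 2)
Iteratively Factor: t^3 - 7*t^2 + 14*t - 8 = (t - 1)*(t^2 - 6*t + 8) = (t - 2)*(t - 1)*(t - 4)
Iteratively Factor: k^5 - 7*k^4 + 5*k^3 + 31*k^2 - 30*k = (k - 3)*(k^4 - 4*k^3 - 7*k^2 + 10*k) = (k - 5)*(k - 3)*(k^3 + k^2 - 2*k) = (k - 5)*(k - 3)*(k - 1)*(k^2 + 2*k) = k*(k - 5)*(k - 3)*(k - 1)*(k + 2)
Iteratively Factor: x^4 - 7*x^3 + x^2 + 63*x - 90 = (x - 2)*(x^3 - 5*x^2 - 9*x + 45) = (x - 2)*(x + 3)*(x^2 - 8*x + 15) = (x - 5)*(x - 2)*(x + 3)*(x - 3)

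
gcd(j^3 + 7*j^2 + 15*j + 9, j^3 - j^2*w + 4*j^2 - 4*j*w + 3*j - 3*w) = j^2 + 4*j + 3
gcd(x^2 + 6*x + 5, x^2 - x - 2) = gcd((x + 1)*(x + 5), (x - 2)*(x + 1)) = x + 1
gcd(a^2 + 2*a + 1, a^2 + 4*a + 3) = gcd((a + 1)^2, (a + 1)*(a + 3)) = a + 1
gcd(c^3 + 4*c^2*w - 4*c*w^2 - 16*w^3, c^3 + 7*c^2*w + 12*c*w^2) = c + 4*w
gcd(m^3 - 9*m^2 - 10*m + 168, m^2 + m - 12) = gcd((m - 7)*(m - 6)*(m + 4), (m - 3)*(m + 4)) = m + 4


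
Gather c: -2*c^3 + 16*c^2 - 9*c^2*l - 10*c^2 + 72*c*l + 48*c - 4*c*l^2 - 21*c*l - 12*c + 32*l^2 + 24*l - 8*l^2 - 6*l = -2*c^3 + c^2*(6 - 9*l) + c*(-4*l^2 + 51*l + 36) + 24*l^2 + 18*l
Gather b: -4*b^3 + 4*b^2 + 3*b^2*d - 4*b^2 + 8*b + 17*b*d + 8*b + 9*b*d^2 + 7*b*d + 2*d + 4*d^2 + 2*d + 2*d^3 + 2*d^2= -4*b^3 + 3*b^2*d + b*(9*d^2 + 24*d + 16) + 2*d^3 + 6*d^2 + 4*d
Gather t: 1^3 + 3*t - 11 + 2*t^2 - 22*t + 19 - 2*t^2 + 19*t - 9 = 0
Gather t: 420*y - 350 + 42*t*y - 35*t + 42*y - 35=t*(42*y - 35) + 462*y - 385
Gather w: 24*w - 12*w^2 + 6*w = -12*w^2 + 30*w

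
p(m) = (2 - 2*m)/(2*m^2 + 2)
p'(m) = -4*m*(2 - 2*m)/(2*m^2 + 2)^2 - 2/(2*m^2 + 2)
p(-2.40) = 0.50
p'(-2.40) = 0.21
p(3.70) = -0.18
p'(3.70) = 0.02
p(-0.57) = 1.18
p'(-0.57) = 0.26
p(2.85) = -0.20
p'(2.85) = 0.02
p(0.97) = 0.02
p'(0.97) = -0.53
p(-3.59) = 0.33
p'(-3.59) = 0.10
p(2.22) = -0.21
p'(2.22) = -0.01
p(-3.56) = 0.33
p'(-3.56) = 0.10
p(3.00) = -0.20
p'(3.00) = 0.02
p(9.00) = -0.10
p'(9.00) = 0.01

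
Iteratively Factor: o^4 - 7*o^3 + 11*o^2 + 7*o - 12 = (o + 1)*(o^3 - 8*o^2 + 19*o - 12) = (o - 4)*(o + 1)*(o^2 - 4*o + 3) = (o - 4)*(o - 1)*(o + 1)*(o - 3)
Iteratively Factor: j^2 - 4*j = (j)*(j - 4)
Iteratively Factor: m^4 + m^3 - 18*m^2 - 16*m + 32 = (m + 2)*(m^3 - m^2 - 16*m + 16) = (m + 2)*(m + 4)*(m^2 - 5*m + 4) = (m - 4)*(m + 2)*(m + 4)*(m - 1)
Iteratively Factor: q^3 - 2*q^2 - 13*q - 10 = (q + 2)*(q^2 - 4*q - 5) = (q - 5)*(q + 2)*(q + 1)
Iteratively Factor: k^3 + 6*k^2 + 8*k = (k)*(k^2 + 6*k + 8) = k*(k + 2)*(k + 4)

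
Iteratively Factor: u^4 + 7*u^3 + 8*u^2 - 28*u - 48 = (u + 3)*(u^3 + 4*u^2 - 4*u - 16) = (u + 3)*(u + 4)*(u^2 - 4) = (u + 2)*(u + 3)*(u + 4)*(u - 2)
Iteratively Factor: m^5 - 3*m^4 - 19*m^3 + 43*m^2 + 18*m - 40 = (m - 5)*(m^4 + 2*m^3 - 9*m^2 - 2*m + 8) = (m - 5)*(m - 1)*(m^3 + 3*m^2 - 6*m - 8) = (m - 5)*(m - 1)*(m + 1)*(m^2 + 2*m - 8) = (m - 5)*(m - 1)*(m + 1)*(m + 4)*(m - 2)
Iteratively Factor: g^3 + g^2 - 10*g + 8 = (g - 2)*(g^2 + 3*g - 4) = (g - 2)*(g + 4)*(g - 1)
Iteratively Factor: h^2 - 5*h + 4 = (h - 4)*(h - 1)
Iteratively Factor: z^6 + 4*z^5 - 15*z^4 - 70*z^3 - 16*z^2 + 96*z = (z - 1)*(z^5 + 5*z^4 - 10*z^3 - 80*z^2 - 96*z) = (z - 1)*(z + 4)*(z^4 + z^3 - 14*z^2 - 24*z) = (z - 4)*(z - 1)*(z + 4)*(z^3 + 5*z^2 + 6*z) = z*(z - 4)*(z - 1)*(z + 4)*(z^2 + 5*z + 6) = z*(z - 4)*(z - 1)*(z + 2)*(z + 4)*(z + 3)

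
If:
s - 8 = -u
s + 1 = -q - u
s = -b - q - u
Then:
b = 1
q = -9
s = 8 - u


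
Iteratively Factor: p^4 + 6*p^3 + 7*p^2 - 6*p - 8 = (p - 1)*(p^3 + 7*p^2 + 14*p + 8) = (p - 1)*(p + 4)*(p^2 + 3*p + 2) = (p - 1)*(p + 2)*(p + 4)*(p + 1)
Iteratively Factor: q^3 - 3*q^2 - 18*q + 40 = (q - 2)*(q^2 - q - 20) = (q - 5)*(q - 2)*(q + 4)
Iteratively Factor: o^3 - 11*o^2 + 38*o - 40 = (o - 5)*(o^2 - 6*o + 8) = (o - 5)*(o - 4)*(o - 2)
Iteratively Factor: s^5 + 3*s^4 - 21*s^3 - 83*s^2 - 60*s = (s + 1)*(s^4 + 2*s^3 - 23*s^2 - 60*s) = (s + 1)*(s + 4)*(s^3 - 2*s^2 - 15*s) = (s - 5)*(s + 1)*(s + 4)*(s^2 + 3*s) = s*(s - 5)*(s + 1)*(s + 4)*(s + 3)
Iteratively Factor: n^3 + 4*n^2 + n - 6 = (n + 3)*(n^2 + n - 2) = (n + 2)*(n + 3)*(n - 1)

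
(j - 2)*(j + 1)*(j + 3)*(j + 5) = j^4 + 7*j^3 + 5*j^2 - 31*j - 30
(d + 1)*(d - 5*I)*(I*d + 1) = I*d^3 + 6*d^2 + I*d^2 + 6*d - 5*I*d - 5*I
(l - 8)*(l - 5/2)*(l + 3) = l^3 - 15*l^2/2 - 23*l/2 + 60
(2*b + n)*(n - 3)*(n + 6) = 2*b*n^2 + 6*b*n - 36*b + n^3 + 3*n^2 - 18*n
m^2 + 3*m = m*(m + 3)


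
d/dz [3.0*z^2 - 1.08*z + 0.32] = 6.0*z - 1.08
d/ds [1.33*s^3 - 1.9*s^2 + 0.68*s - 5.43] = 3.99*s^2 - 3.8*s + 0.68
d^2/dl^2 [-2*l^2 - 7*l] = -4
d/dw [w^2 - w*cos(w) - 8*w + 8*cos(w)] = w*sin(w) + 2*w - 8*sin(w) - cos(w) - 8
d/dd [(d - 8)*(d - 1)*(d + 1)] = 3*d^2 - 16*d - 1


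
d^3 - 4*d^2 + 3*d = d*(d - 3)*(d - 1)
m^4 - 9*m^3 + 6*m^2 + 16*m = m*(m - 8)*(m - 2)*(m + 1)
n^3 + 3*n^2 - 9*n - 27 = (n - 3)*(n + 3)^2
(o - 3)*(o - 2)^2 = o^3 - 7*o^2 + 16*o - 12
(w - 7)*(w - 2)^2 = w^3 - 11*w^2 + 32*w - 28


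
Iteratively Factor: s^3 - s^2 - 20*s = (s)*(s^2 - s - 20) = s*(s - 5)*(s + 4)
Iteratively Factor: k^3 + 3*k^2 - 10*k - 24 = (k - 3)*(k^2 + 6*k + 8) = (k - 3)*(k + 2)*(k + 4)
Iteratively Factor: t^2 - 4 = (t + 2)*(t - 2)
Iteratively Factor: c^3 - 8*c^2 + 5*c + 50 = (c - 5)*(c^2 - 3*c - 10) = (c - 5)^2*(c + 2)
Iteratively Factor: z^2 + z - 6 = (z - 2)*(z + 3)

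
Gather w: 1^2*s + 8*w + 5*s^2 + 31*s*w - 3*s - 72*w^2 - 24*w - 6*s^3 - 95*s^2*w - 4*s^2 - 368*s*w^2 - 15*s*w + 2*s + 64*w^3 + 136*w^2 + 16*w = -6*s^3 + s^2 + 64*w^3 + w^2*(64 - 368*s) + w*(-95*s^2 + 16*s)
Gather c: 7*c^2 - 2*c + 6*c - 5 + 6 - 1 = 7*c^2 + 4*c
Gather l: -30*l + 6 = 6 - 30*l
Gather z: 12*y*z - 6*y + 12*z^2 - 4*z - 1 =-6*y + 12*z^2 + z*(12*y - 4) - 1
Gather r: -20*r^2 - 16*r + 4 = -20*r^2 - 16*r + 4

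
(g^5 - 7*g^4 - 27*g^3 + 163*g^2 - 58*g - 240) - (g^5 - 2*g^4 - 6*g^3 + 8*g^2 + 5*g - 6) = -5*g^4 - 21*g^3 + 155*g^2 - 63*g - 234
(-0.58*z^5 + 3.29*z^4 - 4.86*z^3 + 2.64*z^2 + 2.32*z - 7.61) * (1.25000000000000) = -0.725*z^5 + 4.1125*z^4 - 6.075*z^3 + 3.3*z^2 + 2.9*z - 9.5125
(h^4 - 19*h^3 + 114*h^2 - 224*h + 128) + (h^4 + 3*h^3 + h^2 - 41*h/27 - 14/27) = 2*h^4 - 16*h^3 + 115*h^2 - 6089*h/27 + 3442/27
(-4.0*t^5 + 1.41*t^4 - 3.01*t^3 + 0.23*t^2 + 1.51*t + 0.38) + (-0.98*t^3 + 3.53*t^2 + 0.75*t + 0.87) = -4.0*t^5 + 1.41*t^4 - 3.99*t^3 + 3.76*t^2 + 2.26*t + 1.25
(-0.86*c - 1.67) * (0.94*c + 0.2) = -0.8084*c^2 - 1.7418*c - 0.334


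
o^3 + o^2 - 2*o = o*(o - 1)*(o + 2)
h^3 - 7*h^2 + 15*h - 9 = (h - 3)^2*(h - 1)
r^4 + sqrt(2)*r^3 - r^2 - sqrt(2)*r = r*(r - 1)*(r + 1)*(r + sqrt(2))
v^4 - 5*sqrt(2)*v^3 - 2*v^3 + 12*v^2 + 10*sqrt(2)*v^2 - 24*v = v*(v - 2)*(v - 3*sqrt(2))*(v - 2*sqrt(2))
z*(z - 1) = z^2 - z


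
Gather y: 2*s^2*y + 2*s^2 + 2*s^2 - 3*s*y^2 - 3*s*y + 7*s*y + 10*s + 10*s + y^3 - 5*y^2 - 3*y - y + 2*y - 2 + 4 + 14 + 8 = 4*s^2 + 20*s + y^3 + y^2*(-3*s - 5) + y*(2*s^2 + 4*s - 2) + 24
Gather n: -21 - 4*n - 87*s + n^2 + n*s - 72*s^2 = n^2 + n*(s - 4) - 72*s^2 - 87*s - 21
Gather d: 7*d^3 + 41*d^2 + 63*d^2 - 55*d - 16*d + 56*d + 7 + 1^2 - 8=7*d^3 + 104*d^2 - 15*d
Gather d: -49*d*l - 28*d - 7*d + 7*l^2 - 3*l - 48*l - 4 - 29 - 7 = d*(-49*l - 35) + 7*l^2 - 51*l - 40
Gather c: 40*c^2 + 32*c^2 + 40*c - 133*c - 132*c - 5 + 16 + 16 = 72*c^2 - 225*c + 27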